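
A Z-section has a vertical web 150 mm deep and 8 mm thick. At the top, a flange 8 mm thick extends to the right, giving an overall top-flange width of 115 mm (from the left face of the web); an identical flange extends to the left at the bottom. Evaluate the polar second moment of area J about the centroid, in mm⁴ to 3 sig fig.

J ≈ 1.82 × 10⁷ mm⁴

Treat the section as a set of non-overlapping primitives; coordinates are from the bounding-box lower-left.
Web: 8 × 150, A = 1 200 mm², y = 75 mm, Ī = 2 250 000 mm⁴.
Top flange (beyond web): 107 × 8, A = 856 mm², y = 146 mm, Ī = 4565.3 mm⁴.
Bottom flange (beyond web): 107 × 8, A = 856 mm², y = 4 mm, Ī = 4565.3 mm⁴.
Centroid: ȳ = ΣA·y / ΣA = 75 mm.
Transfer each piece to the centroidal x-axis using Ī + A·d² with d = y − 75:
  web: d = 0 mm → contributes +2 250 000 mm⁴
  top flange (beyond web): d = 71 mm → contributes +4 319 661 mm⁴
  bottom flange (beyond web): d = -71 mm → contributes +4 319 661 mm⁴
Total I = 10 889 323 mm⁴.
For the y-axis: x̄ = 111 mm.
Repeating about the centroidal y-axis gives I_y = 7 300 091 mm⁴.
Polar second moment: J = I_x + I_y = 18 189 413 mm⁴.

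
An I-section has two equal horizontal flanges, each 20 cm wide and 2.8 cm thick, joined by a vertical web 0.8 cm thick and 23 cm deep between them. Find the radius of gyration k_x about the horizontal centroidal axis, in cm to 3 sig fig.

k_x ≈ 12.2 cm

Break the section into simple shapes (no overlaps), measuring from the bottom-left corner of the bounding box.
Bottom flange: 20 × 2.8, A = 56 cm², y = 1.4 cm, Ī = 36.587 cm⁴.
Web: 0.8 × 23, A = 18.4 cm², y = 14.3 cm, Ī = 811.13 cm⁴.
Top flange: 20 × 2.8, A = 56 cm², y = 27.2 cm, Ī = 36.587 cm⁴.
By symmetry the centroid is at mid-height, ȳ = 14.3 cm.
Transfer each piece to the horizontal centroidal axis using Ī + A·d² with d = y − 14.3:
  bottom flange: d = -12.9 cm → contributes +9355.5 cm⁴
  web: d = 0 cm → contributes +811.13 cm⁴
  top flange: d = 12.9 cm → contributes +9355.5 cm⁴
Total I = 19 522 cm⁴.
Radius of gyration: k = √(I/A) = √(19 522 / 130.4) = 12.236 cm.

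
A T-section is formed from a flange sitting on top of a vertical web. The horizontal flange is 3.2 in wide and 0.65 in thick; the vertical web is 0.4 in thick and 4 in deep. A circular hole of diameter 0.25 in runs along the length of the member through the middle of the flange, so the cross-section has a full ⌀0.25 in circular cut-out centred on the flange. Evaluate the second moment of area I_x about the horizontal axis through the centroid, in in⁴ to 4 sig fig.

Treat the section as a set of non-overlapping primitives; coordinates are from the bounding-box lower-left.
Flange: 3.2 × 0.65, A = 2.08 in², y = 4.325 in, Ī = 0.0732333 in⁴.
Web: 0.4 × 4, A = 1.6 in², y = 2 in, Ī = 2.13333 in⁴.
Hole (subtracted): ⌀0.25, A = 0.0490874 in², y = 4.325 in, Ī = 0.000191748 in⁴.
Centroid: ȳ = ΣA·y / ΣA = 3.30046 in.
Transfer each piece to the horizontal axis through the centroid using Ī + A·d² with d = y − 3.30046:
  flange: d = 1.02454 in → contributes +2.25655 in⁴
  web: d = -1.30046 in → contributes +4.83926 in⁴
  hole: d = 1.02454 in → contributes −0.0517175 in⁴
Total I = 7.0441 in⁴.

I_x ≈ 7.044 in⁴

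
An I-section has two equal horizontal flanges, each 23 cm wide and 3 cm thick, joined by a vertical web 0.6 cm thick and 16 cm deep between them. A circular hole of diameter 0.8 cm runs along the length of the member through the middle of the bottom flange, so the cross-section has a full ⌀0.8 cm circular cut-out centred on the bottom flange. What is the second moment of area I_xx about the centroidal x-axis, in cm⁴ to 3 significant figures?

Decompose the section into non-overlapping parts with the origin at the bottom-left of its bounding rectangle.
Bottom flange: 23 × 3, A = 69 cm², y = 1.5 cm, Ī = 51.75 cm⁴.
Web: 0.6 × 16, A = 9.6 cm², y = 11 cm, Ī = 204.8 cm⁴.
Top flange: 23 × 3, A = 69 cm², y = 20.5 cm, Ī = 51.75 cm⁴.
Hole (subtracted): ⌀0.8, A = 0.50265 cm², y = 1.5 cm, Ī = 0.020106 cm⁴.
Centroid: ȳ = ΣA·y / ΣA = 11.032 cm.
Transfer each piece to the centroidal x-axis using Ī + A·d² with d = y − 11.032:
  bottom flange: d = -9.5325 cm → contributes +6321.6 cm⁴
  web: d = -0.032463 cm → contributes +204.81 cm⁴
  top flange: d = 9.4675 cm → contributes +6236.5 cm⁴
  hole: d = -9.5325 cm → contributes −45.695 cm⁴
Total I = 12 717 cm⁴.

I_xx ≈ 1.27 × 10⁴ cm⁴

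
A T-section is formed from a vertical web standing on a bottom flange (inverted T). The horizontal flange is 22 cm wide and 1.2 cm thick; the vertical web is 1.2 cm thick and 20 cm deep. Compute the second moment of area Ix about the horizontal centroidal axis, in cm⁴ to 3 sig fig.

Ix ≈ 2220 cm⁴

Split into non-overlapping primitives; take the origin at the lower-left of the bounding box.
Flange: 22 × 1.2, A = 26.4 cm², y = 0.6 cm, Ī = 3.168 cm⁴.
Web: 1.2 × 20, A = 24 cm², y = 11.2 cm, Ī = 800 cm⁴.
Centroid: ȳ = ΣA·y / ΣA = 5.6476 cm.
Transfer each piece to the horizontal centroidal axis using Ī + A·d² with d = y − 5.6476:
  flange: d = -5.0476 cm → contributes +675.8 cm⁴
  web: d = 5.5524 cm → contributes +1539.9 cm⁴
Total I = 2215.7 cm⁴.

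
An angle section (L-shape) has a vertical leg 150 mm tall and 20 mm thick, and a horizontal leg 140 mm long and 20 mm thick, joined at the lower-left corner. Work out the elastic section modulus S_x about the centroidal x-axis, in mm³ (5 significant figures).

S_x ≈ 1.0914 × 10⁵ mm³

Treat the section as a set of non-overlapping primitives; coordinates are from the bounding-box lower-left.
Vertical leg: 20 × 150, A = 3 000 mm², y = 75 mm, Ī = 5 625 000 mm⁴.
Horizontal leg (remainder): 120 × 20, A = 2 400 mm², y = 10 mm, Ī = 80 000 mm⁴.
Centroid: ȳ = ΣA·y / ΣA = 46.11111 mm.
Transfer each piece to the centroidal x-axis using Ī + A·d² with d = y − 46.11111:
  vertical leg: d = 28.88889 mm → contributes +8 128 704 mm⁴
  horizontal leg (remainder): d = -36.11111 mm → contributes +3 209 630 mm⁴
Total I = 11 338 333 mm⁴.
Extreme fibre distance c = 103.8889 mm; S = I/c = 109 139 mm³.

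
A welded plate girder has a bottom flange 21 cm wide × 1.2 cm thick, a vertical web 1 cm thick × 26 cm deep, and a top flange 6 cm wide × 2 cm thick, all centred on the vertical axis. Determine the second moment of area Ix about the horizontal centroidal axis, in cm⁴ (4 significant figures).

Ix ≈ 8002 cm⁴

Treat the section as a set of non-overlapping primitives; coordinates are from the bounding-box lower-left.
Bottom plate: 21 × 1.2, A = 25.2 cm², y = 0.6 cm, Ī = 3.024 cm⁴.
Web plate: 1 × 26, A = 26 cm², y = 14.2 cm, Ī = 1464.67 cm⁴.
Top plate: 6 × 2, A = 12 cm², y = 28.2 cm, Ī = 4 cm⁴.
Centroid: ȳ = ΣA·y / ΣA = 11.4354 cm.
Transfer each piece to the horizontal centroidal axis using Ī + A·d² with d = y − 11.4354:
  bottom plate: d = -10.8354 cm → contributes +2961.68 cm⁴
  web plate: d = 2.76456 cm → contributes +1663.38 cm⁴
  top plate: d = 16.7646 cm → contributes +3376.6 cm⁴
Total I = 8001.66 cm⁴.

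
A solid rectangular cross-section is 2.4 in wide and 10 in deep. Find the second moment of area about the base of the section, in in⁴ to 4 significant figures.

I_base ≈ 800.0 in⁴

The section: 2.4 × 10, A = 24 in², y = 5 in, Ī = 200 in⁴.
Transfer it to a horizontal axis along the bottom face using Ī + A·d² with d = y − 0:
  the section: d = 5 in → contributes +800 in⁴
Total I = 800 in⁴.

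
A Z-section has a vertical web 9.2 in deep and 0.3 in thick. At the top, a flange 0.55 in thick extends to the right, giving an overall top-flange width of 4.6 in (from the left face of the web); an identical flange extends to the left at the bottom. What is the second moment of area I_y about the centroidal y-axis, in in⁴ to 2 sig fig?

Treat the section as a set of non-overlapping primitives; coordinates are from the bounding-box lower-left.
Web: 0.3 × 9.2, A = 2.76 in², x = 4.45 in, Ī = 0.0207 in⁴.
Top flange (beyond web): 4.3 × 0.55, A = 2.365 in², x = 6.75 in, Ī = 3.644 in⁴.
Bottom flange (beyond web): 4.3 × 0.55, A = 2.365 in², x = 2.15 in, Ī = 3.644 in⁴.
Centroid: x̄ = ΣA·x / ΣA = 4.45 in.
Transfer each piece to the centroidal y-axis using Ī + A·d² with d = x − 4.45:
  web: d = 0 in → contributes +0.0207 in⁴
  top flange (beyond web): d = 2.3 in → contributes +16.15 in⁴
  bottom flange (beyond web): d = -2.3 in → contributes +16.15 in⁴
Total I = 32.33 in⁴.

I_y ≈ 32 in⁴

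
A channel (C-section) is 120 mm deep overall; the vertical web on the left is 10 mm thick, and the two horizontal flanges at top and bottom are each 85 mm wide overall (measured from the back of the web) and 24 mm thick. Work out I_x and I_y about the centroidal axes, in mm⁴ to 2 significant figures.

I_x ≈ 9.9 × 10⁶ mm⁴, I_y ≈ 3.3 × 10⁶ mm⁴

Decompose the section into non-overlapping parts with the origin at the bottom-left of its bounding rectangle.
Web: 10 × 120, A = 1 200 mm², y = 60 mm, Ī = 1 440 000 mm⁴.
Top flange (beyond web): 75 × 24, A = 1 800 mm², y = 108 mm, Ī = 86 400 mm⁴.
Bottom flange (beyond web): 75 × 24, A = 1 800 mm², y = 12 mm, Ī = 86 400 mm⁴.
By symmetry the centroid is at mid-height, ȳ = 60 mm.
Transfer each piece to the centroidal x-axis using Ī + A·d² with d = y − 60:
  web: d = 0 mm → contributes +1 440 000 mm⁴
  top flange (beyond web): d = 48 mm → contributes +4 233 600 mm⁴
  bottom flange (beyond web): d = -48 mm → contributes +4 233 600 mm⁴
Total I = 9 907 200 mm⁴.
For the y-axis: x̄ = 36.88 mm.
Repeating about the centroidal y-axis gives I_y = 3 323 125 mm⁴.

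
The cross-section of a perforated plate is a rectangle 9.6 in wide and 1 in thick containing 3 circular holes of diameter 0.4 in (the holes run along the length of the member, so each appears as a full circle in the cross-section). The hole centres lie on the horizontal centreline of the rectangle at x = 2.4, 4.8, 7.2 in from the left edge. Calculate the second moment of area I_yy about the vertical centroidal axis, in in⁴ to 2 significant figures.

I_yy ≈ 72 in⁴

Split into non-overlapping primitives; take the origin at the lower-left of the bounding box.
Plate: 9.6 × 1, A = 9.6 in², x = 4.8 in, Ī = 73.73 in⁴.
Hole 1 (subtracted): ⌀0.4, A = 0.1257 in², x = 2.4 in, Ī = 0.001257 in⁴.
Hole 2 (subtracted): ⌀0.4, A = 0.1257 in², x = 4.8 in, Ī = 0.001257 in⁴.
Hole 3 (subtracted): ⌀0.4, A = 0.1257 in², x = 7.2 in, Ī = 0.001257 in⁴.
By symmetry the centroid is at mid-width, x̄ = 4.8 in.
Transfer each piece to the vertical centroidal axis using Ī + A·d² with d = x − 4.8:
  plate: d = 0 in → contributes +73.73 in⁴
  hole 1: d = -2.4 in → contributes −0.7251 in⁴
  hole 2: d = 0 in → contributes −0.001257 in⁴
  hole 3: d = 2.4 in → contributes −0.7251 in⁴
Total I = 72.28 in⁴.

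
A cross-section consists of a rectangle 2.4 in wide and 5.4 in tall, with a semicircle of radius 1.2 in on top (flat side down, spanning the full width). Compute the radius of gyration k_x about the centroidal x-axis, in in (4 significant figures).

k_x ≈ 1.840 in

Split into non-overlapping primitives; take the origin at the lower-left of the bounding box.
Rectangular body: 2.4 × 5.4, A = 12.96 in², y = 2.7 in, Ī = 31.4928 in⁴.
Semicircular cap: semicircle r = 1.2, A = 2.26195 in², y = 5.9093 in, Ī = 0.227592 in⁴.
Centroid: ȳ = ΣA·y / ΣA = 3.17689 in.
Transfer each piece to the centroidal x-axis using Ī + A·d² with d = y − 3.17689:
  rectangular body: d = -0.476894 in → contributes +34.4403 in⁴
  semicircular cap: d = 2.7324 in → contributes +17.1153 in⁴
Total I = 51.5556 in⁴.
Radius of gyration: k = √(I/A) = √(51.5556 / 15.2219) = 1.84036 in.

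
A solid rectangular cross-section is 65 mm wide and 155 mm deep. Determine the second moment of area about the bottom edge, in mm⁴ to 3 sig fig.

I_base ≈ 8.07 × 10⁷ mm⁴

The section: 65 × 155, A = 10 075 mm², y = 77.5 mm, Ī = 20 170 990 mm⁴.
Transfer it to the base of the section using Ī + A·d² with d = y − 0:
  the section: d = 77.5 mm → contributes +80 683 958 mm⁴
Total I = 80 683 958 mm⁴.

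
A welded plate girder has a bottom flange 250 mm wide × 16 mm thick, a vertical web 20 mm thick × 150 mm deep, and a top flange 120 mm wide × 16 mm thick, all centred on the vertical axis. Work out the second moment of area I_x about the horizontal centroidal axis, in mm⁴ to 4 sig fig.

Split into non-overlapping primitives; take the origin at the lower-left of the bounding box.
Bottom plate: 250 × 16, A = 4 000 mm², y = 8 mm, Ī = 85333.3 mm⁴.
Web plate: 20 × 150, A = 3 000 mm², y = 91 mm, Ī = 5 625 000 mm⁴.
Top plate: 120 × 16, A = 1 920 mm², y = 174 mm, Ī = 40 960 mm⁴.
Centroid: ȳ = ΣA·y / ΣA = 71.6457 mm.
Transfer each piece to the horizontal centroidal axis using Ī + A·d² with d = y − 71.6457:
  bottom plate: d = -63.6457 mm → contributes +16 288 454 mm⁴
  web plate: d = 19.3543 mm → contributes +6 748 762 mm⁴
  top plate: d = 102.354 mm → contributes +20 155 638 mm⁴
Total I = 43 192 854 mm⁴.

I_x ≈ 4.319 × 10⁷ mm⁴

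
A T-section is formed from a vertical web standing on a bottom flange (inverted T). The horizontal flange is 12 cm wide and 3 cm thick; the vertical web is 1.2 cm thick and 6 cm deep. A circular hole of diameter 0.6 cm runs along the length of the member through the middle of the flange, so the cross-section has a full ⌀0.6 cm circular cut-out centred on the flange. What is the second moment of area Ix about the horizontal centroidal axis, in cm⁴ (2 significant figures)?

Ix ≈ 170 cm⁴

Break the section into simple shapes (no overlaps), measuring from the bottom-left corner of the bounding box.
Flange: 12 × 3, A = 36 cm², y = 1.5 cm, Ī = 27 cm⁴.
Web: 1.2 × 6, A = 7.2 cm², y = 6 cm, Ī = 21.6 cm⁴.
Hole (subtracted): ⌀0.6, A = 0.2827 cm², y = 1.5 cm, Ī = 0.006362 cm⁴.
Centroid: ȳ = ΣA·y / ΣA = 2.255 cm.
Transfer each piece to the horizontal centroidal axis using Ī + A·d² with d = y − 2.255:
  flange: d = -0.7549 cm → contributes +47.52 cm⁴
  web: d = 3.745 cm → contributes +122.6 cm⁴
  hole: d = -0.7549 cm → contributes −0.1675 cm⁴
Total I = 169.9 cm⁴.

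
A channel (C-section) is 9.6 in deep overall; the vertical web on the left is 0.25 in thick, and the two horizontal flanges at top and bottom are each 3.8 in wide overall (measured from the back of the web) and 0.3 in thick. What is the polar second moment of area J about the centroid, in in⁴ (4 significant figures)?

J ≈ 70.83 in⁴

Break the section into simple shapes (no overlaps), measuring from the bottom-left corner of the bounding box.
Web: 0.25 × 9.6, A = 2.4 in², y = 4.8 in, Ī = 18.432 in⁴.
Top flange (beyond web): 3.55 × 0.3, A = 1.065 in², y = 9.45 in, Ī = 0.0079875 in⁴.
Bottom flange (beyond web): 3.55 × 0.3, A = 1.065 in², y = 0.15 in, Ī = 0.0079875 in⁴.
By symmetry the centroid is at mid-height, ȳ = 4.8 in.
Transfer each piece to the centroidal x-axis using Ī + A·d² with d = y − 4.8:
  web: d = 0 in → contributes +18.432 in⁴
  top flange (beyond web): d = 4.65 in → contributes +23.036 in⁴
  bottom flange (beyond web): d = -4.65 in → contributes +23.036 in⁴
Total I = 64.5039 in⁴.
For the y-axis: x̄ = 1.01838 in.
Repeating about the centroidal y-axis gives I_y = 6.32325 in⁴.
Polar second moment: J = I_x + I_y = 70.8271 in⁴.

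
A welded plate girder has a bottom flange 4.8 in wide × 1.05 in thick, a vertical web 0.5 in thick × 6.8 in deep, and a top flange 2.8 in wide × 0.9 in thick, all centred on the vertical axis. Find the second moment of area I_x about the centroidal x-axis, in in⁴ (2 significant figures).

Split into non-overlapping primitives; take the origin at the lower-left of the bounding box.
Bottom plate: 4.8 × 1.05, A = 5.04 in², y = 0.525 in, Ī = 0.4631 in⁴.
Web plate: 0.5 × 6.8, A = 3.4 in², y = 4.45 in, Ī = 13.1 in⁴.
Top plate: 2.8 × 0.9, A = 2.52 in², y = 8.3 in, Ī = 0.1701 in⁴.
Centroid: ȳ = ΣA·y / ΣA = 3.53 in.
Transfer each piece to the centroidal x-axis using Ī + A·d² with d = y − 3.53:
  bottom plate: d = -3.005 in → contributes +45.98 in⁴
  web plate: d = 0.9197 in → contributes +15.98 in⁴
  top plate: d = 4.77 in → contributes +57.5 in⁴
Total I = 119.5 in⁴.

I_x ≈ 120 in⁴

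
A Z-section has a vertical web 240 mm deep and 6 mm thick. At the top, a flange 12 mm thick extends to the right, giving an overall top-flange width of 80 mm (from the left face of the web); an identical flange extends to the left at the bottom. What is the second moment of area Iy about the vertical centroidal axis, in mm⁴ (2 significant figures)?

Split into non-overlapping primitives; take the origin at the lower-left of the bounding box.
Web: 6 × 240, A = 1 440 mm², x = 77 mm, Ī = 4 320 mm⁴.
Top flange (beyond web): 74 × 12, A = 888 mm², x = 117 mm, Ī = 405 224 mm⁴.
Bottom flange (beyond web): 74 × 12, A = 888 mm², x = 37 mm, Ī = 405 224 mm⁴.
Centroid: x̄ = ΣA·x / ΣA = 77 mm.
Transfer each piece to the vertical centroidal axis using Ī + A·d² with d = x − 77:
  web: d = 0 mm → contributes +4 320 mm⁴
  top flange (beyond web): d = 40 mm → contributes +1 826 024 mm⁴
  bottom flange (beyond web): d = -40 mm → contributes +1 826 024 mm⁴
Total I = 3 656 368 mm⁴.

Iy ≈ 3.7 × 10⁶ mm⁴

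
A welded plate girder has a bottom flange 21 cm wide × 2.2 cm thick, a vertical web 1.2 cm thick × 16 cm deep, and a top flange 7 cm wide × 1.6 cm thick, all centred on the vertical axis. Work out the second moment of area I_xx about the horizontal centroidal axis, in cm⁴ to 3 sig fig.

I_xx ≈ 3770 cm⁴

Decompose the section into non-overlapping parts with the origin at the bottom-left of its bounding rectangle.
Bottom plate: 21 × 2.2, A = 46.2 cm², y = 1.1 cm, Ī = 18.634 cm⁴.
Web plate: 1.2 × 16, A = 19.2 cm², y = 10.2 cm, Ī = 409.6 cm⁴.
Top plate: 7 × 1.6, A = 11.2 cm², y = 19 cm, Ī = 2.3893 cm⁴.
Centroid: ȳ = ΣA·y / ΣA = 5.9982 cm.
Transfer each piece to the horizontal centroidal axis using Ī + A·d² with d = y − 5.9982:
  bottom plate: d = -4.8982 cm → contributes +1127.1 cm⁴
  web plate: d = 4.2018 cm → contributes +748.58 cm⁴
  top plate: d = 13.002 cm → contributes +1895.7 cm⁴
Total I = 3771.4 cm⁴.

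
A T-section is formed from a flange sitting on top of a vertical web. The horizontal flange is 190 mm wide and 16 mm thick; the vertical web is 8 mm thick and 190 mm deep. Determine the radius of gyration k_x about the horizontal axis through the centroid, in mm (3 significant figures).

k_x ≈ 58.1 mm

Split into non-overlapping primitives; take the origin at the lower-left of the bounding box.
Flange: 190 × 16, A = 3 040 mm², y = 198 mm, Ī = 64 853 mm⁴.
Web: 8 × 190, A = 1 520 mm², y = 95 mm, Ī = 4 572 667 mm⁴.
Centroid: ȳ = ΣA·y / ΣA = 163.67 mm.
Transfer each piece to the horizontal axis through the centroid using Ī + A·d² with d = y − 163.67:
  flange: d = 34.333 mm → contributes +3 648 338 mm⁴
  web: d = -68.667 mm → contributes +11 739 636 mm⁴
Total I = 15 387 973 mm⁴.
Radius of gyration: k = √(I/A) = √(15 387 973 / 4 560) = 58.091 mm.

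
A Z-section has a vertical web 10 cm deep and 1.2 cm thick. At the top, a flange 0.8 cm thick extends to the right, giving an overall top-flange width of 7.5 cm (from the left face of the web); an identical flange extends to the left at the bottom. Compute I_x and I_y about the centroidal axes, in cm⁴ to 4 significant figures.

I_x ≈ 313.8 cm⁴, I_y ≈ 176.5 cm⁴

Treat the section as a set of non-overlapping primitives; coordinates are from the bounding-box lower-left.
Web: 1.2 × 10, A = 12 cm², y = 5 cm, Ī = 100 cm⁴.
Top flange (beyond web): 6.3 × 0.8, A = 5.04 cm², y = 9.6 cm, Ī = 0.2688 cm⁴.
Bottom flange (beyond web): 6.3 × 0.8, A = 5.04 cm², y = 0.4 cm, Ī = 0.2688 cm⁴.
Centroid: ȳ = ΣA·y / ΣA = 5 cm.
Transfer each piece to the centroidal x-axis using Ī + A·d² with d = y − 5:
  web: d = 0 cm → contributes +100 cm⁴
  top flange (beyond web): d = 4.6 cm → contributes +106.915 cm⁴
  bottom flange (beyond web): d = -4.6 cm → contributes +106.915 cm⁴
Total I = 313.83 cm⁴.
For the y-axis: x̄ = 6.9 cm.
Repeating about the centroidal y-axis gives I_y = 176.53 cm⁴.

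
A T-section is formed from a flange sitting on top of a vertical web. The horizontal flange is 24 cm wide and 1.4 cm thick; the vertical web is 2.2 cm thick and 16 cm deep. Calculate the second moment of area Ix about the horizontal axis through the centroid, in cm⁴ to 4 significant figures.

Ix ≈ 2058 cm⁴

Split into non-overlapping primitives; take the origin at the lower-left of the bounding box.
Flange: 24 × 1.4, A = 33.6 cm², y = 16.7 cm, Ī = 5.488 cm⁴.
Web: 2.2 × 16, A = 35.2 cm², y = 8 cm, Ī = 750.933 cm⁴.
Centroid: ȳ = ΣA·y / ΣA = 12.2488 cm.
Transfer each piece to the horizontal axis through the centroid using Ī + A·d² with d = y − 12.2488:
  flange: d = 4.45116 cm → contributes +671.2 cm⁴
  web: d = -4.24884 cm → contributes +1386.39 cm⁴
Total I = 2057.59 cm⁴.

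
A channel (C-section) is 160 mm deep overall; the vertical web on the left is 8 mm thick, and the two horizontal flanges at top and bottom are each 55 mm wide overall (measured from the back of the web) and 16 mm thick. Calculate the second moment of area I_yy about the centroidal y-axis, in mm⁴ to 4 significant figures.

I_yy ≈ 8.066 × 10⁵ mm⁴

Treat the section as a set of non-overlapping primitives; coordinates are from the bounding-box lower-left.
Web: 8 × 160, A = 1 280 mm², x = 4 mm, Ī = 6826.67 mm⁴.
Top flange (beyond web): 47 × 16, A = 752 mm², x = 31.5 mm, Ī = 138 431 mm⁴.
Bottom flange (beyond web): 47 × 16, A = 752 mm², x = 31.5 mm, Ī = 138 431 mm⁴.
Centroid: x̄ = ΣA·x / ΣA = 18.8563 mm.
Transfer each piece to the centroidal y-axis using Ī + A·d² with d = x − 18.8563:
  web: d = -14.8563 mm → contributes +289 336 mm⁴
  top flange (beyond web): d = 12.6437 mm → contributes +258 647 mm⁴
  bottom flange (beyond web): d = 12.6437 mm → contributes +258 647 mm⁴
Total I = 806 631 mm⁴.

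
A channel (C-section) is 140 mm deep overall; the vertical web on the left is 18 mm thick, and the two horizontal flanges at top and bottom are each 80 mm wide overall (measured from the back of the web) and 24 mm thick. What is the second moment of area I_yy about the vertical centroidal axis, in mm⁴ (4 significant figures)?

Break the section into simple shapes (no overlaps), measuring from the bottom-left corner of the bounding box.
Web: 18 × 140, A = 2 520 mm², x = 9 mm, Ī = 68 040 mm⁴.
Top flange (beyond web): 62 × 24, A = 1 488 mm², x = 49 mm, Ī = 476 656 mm⁴.
Bottom flange (beyond web): 62 × 24, A = 1 488 mm², x = 49 mm, Ī = 476 656 mm⁴.
Centroid: x̄ = ΣA·x / ΣA = 30.6594 mm.
Transfer each piece to the vertical centroidal axis using Ī + A·d² with d = x − 30.6594:
  web: d = -21.6594 mm → contributes +1 250 245 mm⁴
  top flange (beyond web): d = 18.3406 mm → contributes +977 187 mm⁴
  bottom flange (beyond web): d = 18.3406 mm → contributes +977 187 mm⁴
Total I = 3 204 618 mm⁴.

I_yy ≈ 3.205 × 10⁶ mm⁴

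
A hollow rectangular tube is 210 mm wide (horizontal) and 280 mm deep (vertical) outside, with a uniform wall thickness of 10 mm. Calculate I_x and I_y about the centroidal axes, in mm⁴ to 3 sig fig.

I_x ≈ 1.06 × 10⁸ mm⁴, I_y ≈ 6.75 × 10⁷ mm⁴

Split into non-overlapping primitives; take the origin at the lower-left of the bounding box.
Outer rectangle: 210 × 280, A = 58 800 mm², y = 140 mm, Ī = 384 160 000 mm⁴.
Inner void (subtracted): 190 × 260, A = 49 400 mm², y = 140 mm, Ī = 278 286 667 mm⁴.
By symmetry the centroid is at mid-height, ȳ = 140 mm.
All pieces are centred on the centroidal x-axis, so I = ΣĪ (holes subtracted) = 105 873 333 mm⁴.
Repeating about the centroidal y-axis gives I_y = 67 478 333 mm⁴.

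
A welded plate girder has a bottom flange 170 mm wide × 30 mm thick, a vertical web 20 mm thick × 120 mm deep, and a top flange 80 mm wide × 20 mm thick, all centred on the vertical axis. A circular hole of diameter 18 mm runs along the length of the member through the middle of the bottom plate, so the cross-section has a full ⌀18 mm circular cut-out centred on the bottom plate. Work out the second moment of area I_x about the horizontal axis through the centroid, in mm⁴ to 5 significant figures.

I_x ≈ 3.1261 × 10⁷ mm⁴

Treat the section as a set of non-overlapping primitives; coordinates are from the bounding-box lower-left.
Bottom plate: 170 × 30, A = 5 100 mm², y = 15 mm, Ī = 382 500 mm⁴.
Web plate: 20 × 120, A = 2 400 mm², y = 90 mm, Ī = 2 880 000 mm⁴.
Top plate: 80 × 20, A = 1 600 mm², y = 160 mm, Ī = 53333.33 mm⁴.
Hole (subtracted): ⌀18, A = 254.469 mm², y = 15 mm, Ī = 5152.997 mm⁴.
Centroid: ȳ = ΣA·y / ΣA = 61.57719 mm.
Transfer each piece to the horizontal axis through the centroid using Ī + A·d² with d = y − 61.57719:
  bottom plate: d = -46.57719 mm → contributes +11 446 618 mm⁴
  web plate: d = 28.42281 mm → contributes +4 818 854 mm⁴
  top plate: d = 98.42281 mm → contributes +15 552 612 mm⁴
  hole: d = -46.57719 mm → contributes −557206.9 mm⁴
Total I = 31 260 877 mm⁴.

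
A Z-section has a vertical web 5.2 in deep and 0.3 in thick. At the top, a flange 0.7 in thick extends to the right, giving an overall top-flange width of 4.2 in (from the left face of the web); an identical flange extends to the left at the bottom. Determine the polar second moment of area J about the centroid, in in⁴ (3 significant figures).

J ≈ 62.4 in⁴

Decompose the section into non-overlapping parts with the origin at the bottom-left of its bounding rectangle.
Web: 0.3 × 5.2, A = 1.56 in², y = 2.6 in, Ī = 3.5152 in⁴.
Top flange (beyond web): 3.9 × 0.7, A = 2.73 in², y = 4.85 in, Ī = 0.11148 in⁴.
Bottom flange (beyond web): 3.9 × 0.7, A = 2.73 in², y = 0.35 in, Ī = 0.11148 in⁴.
Centroid: ȳ = ΣA·y / ΣA = 2.6 in.
Transfer each piece to the centroidal x-axis using Ī + A·d² with d = y − 2.6:
  web: d = 0 in → contributes +3.5152 in⁴
  top flange (beyond web): d = 2.25 in → contributes +13.932 in⁴
  bottom flange (beyond web): d = -2.25 in → contributes +13.932 in⁴
Total I = 31.379 in⁴.
For the y-axis: x̄ = 4.05 in.
Repeating about the centroidal y-axis gives I_y = 31.011 in⁴.
Polar second moment: J = I_x + I_y = 62.39 in⁴.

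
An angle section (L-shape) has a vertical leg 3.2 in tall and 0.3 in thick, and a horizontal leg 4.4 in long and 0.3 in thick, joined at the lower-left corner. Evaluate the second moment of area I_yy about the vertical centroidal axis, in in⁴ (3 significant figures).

I_yy ≈ 4.34 in⁴

Split into non-overlapping primitives; take the origin at the lower-left of the bounding box.
Vertical leg: 0.3 × 3.2, A = 0.96 in², x = 0.15 in, Ī = 0.0072 in⁴.
Horizontal leg (remainder): 4.1 × 0.3, A = 1.23 in², x = 2.35 in, Ī = 1.723 in⁴.
Centroid: x̄ = ΣA·x / ΣA = 1.3856 in.
Transfer each piece to the vertical centroidal axis using Ī + A·d² with d = x − 1.3856:
  vertical leg: d = -1.2356 in → contributes +1.4729 in⁴
  horizontal leg (remainder): d = 0.96438 in → contributes +2.867 in⁴
Total I = 4.3398 in⁴.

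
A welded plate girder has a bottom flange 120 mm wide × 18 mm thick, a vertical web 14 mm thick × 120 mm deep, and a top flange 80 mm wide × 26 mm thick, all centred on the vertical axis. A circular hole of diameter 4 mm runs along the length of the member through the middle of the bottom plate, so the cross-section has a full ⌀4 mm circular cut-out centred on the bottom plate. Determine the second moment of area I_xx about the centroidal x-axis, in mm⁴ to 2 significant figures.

Break the section into simple shapes (no overlaps), measuring from the bottom-left corner of the bounding box.
Bottom plate: 120 × 18, A = 2 160 mm², y = 9 mm, Ī = 58 320 mm⁴.
Web plate: 14 × 120, A = 1 680 mm², y = 78 mm, Ī = 2 016 000 mm⁴.
Top plate: 80 × 26, A = 2 080 mm², y = 151 mm, Ī = 117 173 mm⁴.
Hole (subtracted): ⌀4, A = 12.57 mm², y = 9 mm, Ī = 12.57 mm⁴.
Centroid: ȳ = ΣA·y / ΣA = 78.62 mm.
Transfer each piece to the centroidal x-axis using Ī + A·d² with d = y − 78.62:
  bottom plate: d = -69.62 mm → contributes +10 527 948 mm⁴
  web plate: d = -0.6208 mm → contributes +2 016 647 mm⁴
  top plate: d = 72.38 mm → contributes +11 013 783 mm⁴
  hole: d = -69.62 mm → contributes −60 922 mm⁴
Total I = 23 497 456 mm⁴.

I_xx ≈ 2.3 × 10⁷ mm⁴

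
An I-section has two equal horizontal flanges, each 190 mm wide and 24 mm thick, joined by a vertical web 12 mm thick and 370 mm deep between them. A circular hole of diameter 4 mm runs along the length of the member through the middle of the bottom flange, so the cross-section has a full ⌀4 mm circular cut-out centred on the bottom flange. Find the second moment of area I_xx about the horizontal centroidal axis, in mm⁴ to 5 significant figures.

Break the section into simple shapes (no overlaps), measuring from the bottom-left corner of the bounding box.
Bottom flange: 190 × 24, A = 4 560 mm², y = 12 mm, Ī = 218 880 mm⁴.
Web: 12 × 370, A = 4 440 mm², y = 209 mm, Ī = 50 653 000 mm⁴.
Top flange: 190 × 24, A = 4 560 mm², y = 406 mm, Ī = 218 880 mm⁴.
Hole (subtracted): ⌀4, A = 12.56637 mm², y = 12 mm, Ī = 12.56637 mm⁴.
Centroid: ȳ = ΣA·y / ΣA = 209.1827 mm.
Transfer each piece to the horizontal centroidal axis using Ī + A·d² with d = y − 209.1827:
  bottom flange: d = -197.1827 mm → contributes +177 516 379 mm⁴
  web: d = -0.1827339 mm → contributes +50 653 148 mm⁴
  top flange: d = 196.8173 mm → contributes +176 859 765 mm⁴
  hole: d = -197.1827 mm → contributes −488 606 mm⁴
Total I = 404 540 687 mm⁴.

I_xx ≈ 4.0454 × 10⁸ mm⁴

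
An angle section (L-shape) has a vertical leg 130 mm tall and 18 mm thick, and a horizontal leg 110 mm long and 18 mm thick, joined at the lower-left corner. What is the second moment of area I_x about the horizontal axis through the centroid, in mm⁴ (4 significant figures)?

Decompose the section into non-overlapping parts with the origin at the bottom-left of its bounding rectangle.
Vertical leg: 18 × 130, A = 2 340 mm², y = 65 mm, Ī = 3 295 500 mm⁴.
Horizontal leg (remainder): 92 × 18, A = 1 656 mm², y = 9 mm, Ī = 44 712 mm⁴.
Centroid: ȳ = ΣA·y / ΣA = 41.7928 mm.
Transfer each piece to the horizontal axis through the centroid using Ī + A·d² with d = y − 41.7928:
  vertical leg: d = 23.2072 mm → contributes +4 555 764 mm⁴
  horizontal leg (remainder): d = -32.7928 mm → contributes +1 825 520 mm⁴
Total I = 6 381 284 mm⁴.

I_x ≈ 6.381 × 10⁶ mm⁴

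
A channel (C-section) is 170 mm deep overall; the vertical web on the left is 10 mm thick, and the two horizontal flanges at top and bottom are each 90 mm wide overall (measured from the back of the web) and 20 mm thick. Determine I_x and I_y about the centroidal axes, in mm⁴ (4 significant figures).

I_x ≈ 2.220 × 10⁷ mm⁴, I_y ≈ 3.969 × 10⁶ mm⁴

Split into non-overlapping primitives; take the origin at the lower-left of the bounding box.
Web: 10 × 170, A = 1 700 mm², y = 85 mm, Ī = 4 094 167 mm⁴.
Top flange (beyond web): 80 × 20, A = 1 600 mm², y = 160 mm, Ī = 53333.3 mm⁴.
Bottom flange (beyond web): 80 × 20, A = 1 600 mm², y = 10 mm, Ī = 53333.3 mm⁴.
By symmetry the centroid is at mid-height, ȳ = 85 mm.
Transfer each piece to the centroidal x-axis using Ī + A·d² with d = y − 85:
  web: d = 0 mm → contributes +4 094 167 mm⁴
  top flange (beyond web): d = 75 mm → contributes +9 053 333 mm⁴
  bottom flange (beyond web): d = -75 mm → contributes +9 053 333 mm⁴
Total I = 22 200 833 mm⁴.
For the y-axis: x̄ = 34.3878 mm.
Repeating about the centroidal y-axis gives I_y = 3 968 997 mm⁴.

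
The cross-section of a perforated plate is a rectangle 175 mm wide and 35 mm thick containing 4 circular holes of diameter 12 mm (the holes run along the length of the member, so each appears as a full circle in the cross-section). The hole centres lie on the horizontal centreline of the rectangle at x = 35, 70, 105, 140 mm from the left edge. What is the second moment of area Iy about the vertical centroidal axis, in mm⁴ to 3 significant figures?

Decompose the section into non-overlapping parts with the origin at the bottom-left of its bounding rectangle.
Plate: 175 × 35, A = 6 125 mm², x = 87.5 mm, Ī = 15 631 510 mm⁴.
Hole 1 (subtracted): ⌀12, A = 113.1 mm², x = 35 mm, Ī = 1017.9 mm⁴.
Hole 2 (subtracted): ⌀12, A = 113.1 mm², x = 70 mm, Ī = 1017.9 mm⁴.
Hole 3 (subtracted): ⌀12, A = 113.1 mm², x = 105 mm, Ī = 1017.9 mm⁴.
Hole 4 (subtracted): ⌀12, A = 113.1 mm², x = 140 mm, Ī = 1017.9 mm⁴.
By symmetry the centroid is at mid-width, x̄ = 87.5 mm.
Transfer each piece to the vertical centroidal axis using Ī + A·d² with d = x − 87.5:
  plate: d = 0 mm → contributes +15 631 510 mm⁴
  hole 1: d = -52.5 mm → contributes −312 742 mm⁴
  hole 2: d = -17.5 mm → contributes −35 654 mm⁴
  hole 3: d = 17.5 mm → contributes −35 654 mm⁴
  hole 4: d = 52.5 mm → contributes −312 742 mm⁴
Total I = 14 934 718 mm⁴.

Iy ≈ 1.49 × 10⁷ mm⁴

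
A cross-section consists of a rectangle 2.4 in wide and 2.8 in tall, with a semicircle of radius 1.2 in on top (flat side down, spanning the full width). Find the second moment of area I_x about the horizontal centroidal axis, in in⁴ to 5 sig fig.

Split into non-overlapping primitives; take the origin at the lower-left of the bounding box.
Rectangular body: 2.4 × 2.8, A = 6.72 in², y = 1.4 in, Ī = 4.3904 in⁴.
Semicircular cap: semicircle r = 1.2, A = 2.261947 in², y = 3.309296 in, Ī = 0.227592 in⁴.
Centroid: ȳ = ΣA·y / ΣA = 1.880823 in.
Transfer each piece to the horizontal centroidal axis using Ī + A·d² with d = y − 1.880823:
  rectangular body: d = -0.4808229 in → contributes +5.944001 in⁴
  semicircular cap: d = 1.428473 in → contributes +4.843173 in⁴
Total I = 10.78717 in⁴.

I_x ≈ 10.787 in⁴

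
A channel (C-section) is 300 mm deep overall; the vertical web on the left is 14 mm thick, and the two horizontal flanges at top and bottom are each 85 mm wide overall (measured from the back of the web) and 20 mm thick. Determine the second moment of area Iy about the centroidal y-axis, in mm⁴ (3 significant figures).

Break the section into simple shapes (no overlaps), measuring from the bottom-left corner of the bounding box.
Web: 14 × 300, A = 4 200 mm², x = 7 mm, Ī = 68 600 mm⁴.
Top flange (beyond web): 71 × 20, A = 1 420 mm², x = 49.5 mm, Ī = 596 518 mm⁴.
Bottom flange (beyond web): 71 × 20, A = 1 420 mm², x = 49.5 mm, Ī = 596 518 mm⁴.
Centroid: x̄ = ΣA·x / ΣA = 24.145 mm.
Transfer each piece to the centroidal y-axis using Ī + A·d² with d = x − 24.145:
  web: d = -17.145 mm → contributes +1 303 178 mm⁴
  top flange (beyond web): d = 25.355 mm → contributes +1 509 410 mm⁴
  bottom flange (beyond web): d = 25.355 mm → contributes +1 509 410 mm⁴
Total I = 4 321 999 mm⁴.

Iy ≈ 4.32 × 10⁶ mm⁴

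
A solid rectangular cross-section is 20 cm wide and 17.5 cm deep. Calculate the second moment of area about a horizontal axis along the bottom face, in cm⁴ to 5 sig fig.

I_base ≈ 3.5729 × 10⁴ cm⁴

The section: 20 × 17.5, A = 350 cm², y = 8.75 cm, Ī = 8932.292 cm⁴.
Transfer it to the bottom edge using Ī + A·d² with d = y − 0:
  the section: d = 8.75 cm → contributes +35729.17 cm⁴
Total I = 35729.17 cm⁴.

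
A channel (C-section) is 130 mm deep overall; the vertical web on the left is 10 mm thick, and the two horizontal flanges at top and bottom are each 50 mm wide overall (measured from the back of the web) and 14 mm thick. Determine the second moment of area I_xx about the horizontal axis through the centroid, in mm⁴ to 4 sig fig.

I_xx ≈ 5.617 × 10⁶ mm⁴

Split into non-overlapping primitives; take the origin at the lower-left of the bounding box.
Web: 10 × 130, A = 1 300 mm², y = 65 mm, Ī = 1 830 833 mm⁴.
Top flange (beyond web): 40 × 14, A = 560 mm², y = 123 mm, Ī = 9146.67 mm⁴.
Bottom flange (beyond web): 40 × 14, A = 560 mm², y = 7 mm, Ī = 9146.67 mm⁴.
By symmetry the centroid is at mid-height, ȳ = 65 mm.
Transfer each piece to the horizontal axis through the centroid using Ī + A·d² with d = y − 65:
  web: d = 0 mm → contributes +1 830 833 mm⁴
  top flange (beyond web): d = 58 mm → contributes +1 892 987 mm⁴
  bottom flange (beyond web): d = -58 mm → contributes +1 892 987 mm⁴
Total I = 5 616 807 mm⁴.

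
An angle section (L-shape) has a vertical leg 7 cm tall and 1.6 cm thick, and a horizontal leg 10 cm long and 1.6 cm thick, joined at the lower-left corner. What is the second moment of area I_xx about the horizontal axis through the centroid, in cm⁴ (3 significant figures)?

I_xx ≈ 93.1 cm⁴

Decompose the section into non-overlapping parts with the origin at the bottom-left of its bounding rectangle.
Vertical leg: 1.6 × 7, A = 11.2 cm², y = 3.5 cm, Ī = 45.733 cm⁴.
Horizontal leg (remainder): 8.4 × 1.6, A = 13.44 cm², y = 0.8 cm, Ī = 2.8672 cm⁴.
Centroid: ȳ = ΣA·y / ΣA = 2.0273 cm.
Transfer each piece to the horizontal axis through the centroid using Ī + A·d² with d = y − 2.0273:
  vertical leg: d = 1.4727 cm → contributes +70.025 cm⁴
  horizontal leg (remainder): d = -1.2273 cm → contributes +23.111 cm⁴
Total I = 93.136 cm⁴.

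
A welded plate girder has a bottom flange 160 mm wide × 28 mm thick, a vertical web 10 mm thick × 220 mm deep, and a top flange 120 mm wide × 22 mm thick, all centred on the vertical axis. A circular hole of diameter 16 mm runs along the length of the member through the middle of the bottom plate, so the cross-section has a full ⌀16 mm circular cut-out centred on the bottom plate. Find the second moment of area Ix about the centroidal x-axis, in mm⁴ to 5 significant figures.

Ix ≈ 1.0883 × 10⁸ mm⁴

Break the section into simple shapes (no overlaps), measuring from the bottom-left corner of the bounding box.
Bottom plate: 160 × 28, A = 4 480 mm², y = 14 mm, Ī = 292693.3 mm⁴.
Web plate: 10 × 220, A = 2 200 mm², y = 138 mm, Ī = 8 873 333 mm⁴.
Top plate: 120 × 22, A = 2 640 mm², y = 259 mm, Ī = 106 480 mm⁴.
Hole (subtracted): ⌀16, A = 201.0619 mm², y = 14 mm, Ī = 3216.991 mm⁴.
Centroid: ȳ = ΣA·y / ΣA = 114.8451 mm.
Transfer each piece to the centroidal x-axis using Ī + A·d² with d = y − 114.8451:
  bottom plate: d = -100.8451 mm → contributes +45 853 081 mm⁴
  web plate: d = 23.15492 mm → contributes +10 052 864 mm⁴
  top plate: d = 144.1549 mm → contributes +54 967 375 mm⁴
  hole: d = -100.8451 mm → contributes −2 047 962 mm⁴
Total I = 108 825 358 mm⁴.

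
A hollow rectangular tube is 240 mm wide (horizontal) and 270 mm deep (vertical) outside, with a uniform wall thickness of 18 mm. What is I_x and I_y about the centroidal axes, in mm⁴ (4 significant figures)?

Treat the section as a set of non-overlapping primitives; coordinates are from the bounding-box lower-left.
Outer rectangle: 240 × 270, A = 64 800 mm², y = 135 mm, Ī = 393 660 000 mm⁴.
Inner void (subtracted): 204 × 234, A = 47 736 mm², y = 135 mm, Ī = 217 819 368 mm⁴.
By symmetry the centroid is at mid-height, ȳ = 135 mm.
All pieces are centred on the centroidal x-axis, so I = ΣĪ (holes subtracted) = 175 840 632 mm⁴.
Repeating about the centroidal y-axis gives I_y = 145 491 552 mm⁴.

I_x ≈ 1.758 × 10⁸ mm⁴, I_y ≈ 1.455 × 10⁸ mm⁴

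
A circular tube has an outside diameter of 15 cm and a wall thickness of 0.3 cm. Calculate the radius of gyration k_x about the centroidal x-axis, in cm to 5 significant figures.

Break the section into simple shapes (no overlaps), measuring from the bottom-left corner of the bounding box.
Outer circle: ⌀15, A = 176.7146 cm², y = 7.5 cm, Ī = 2485.049 cm⁴.
Bore (subtracted): ⌀14.4, A = 162.8602 cm², y = 7.5 cm, Ī = 2110.668 cm⁴.
By symmetry the centroid is at mid-height, ȳ = 7.5 cm.
All pieces are centred on the centroidal x-axis, so I = ΣĪ (holes subtracted) = 374.3812 cm⁴.
Radius of gyration: k = √(I/A) = √(374.3812 / 13.85442) = 5.198317 cm.

k_x ≈ 5.1983 cm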